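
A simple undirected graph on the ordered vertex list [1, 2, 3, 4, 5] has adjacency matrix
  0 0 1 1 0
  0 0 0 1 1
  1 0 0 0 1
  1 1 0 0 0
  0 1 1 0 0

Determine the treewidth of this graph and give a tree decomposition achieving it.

Treewidth 2.
Bags: B1 = {2, 4, 5}  B2 = {1, 4, 5}  B3 = {1, 3, 5}
Tree: B1–B2, B2–B3

Every bag has size at most 3, so the width is 3 − 1 = 2 and tw(G) ≤ 2. The edges 5–2–4–1–3–5 form a cycle, so G is not a tree and its treewidth is at least 2. Combining the bounds, tw(G) = 2.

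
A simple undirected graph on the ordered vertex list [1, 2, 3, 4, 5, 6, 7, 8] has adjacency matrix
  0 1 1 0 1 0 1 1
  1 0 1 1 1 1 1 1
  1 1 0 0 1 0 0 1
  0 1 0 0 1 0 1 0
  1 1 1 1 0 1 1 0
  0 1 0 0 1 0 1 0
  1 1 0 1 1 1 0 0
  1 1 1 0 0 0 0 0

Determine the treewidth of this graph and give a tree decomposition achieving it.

Treewidth 3.
One optimal decomposition is:
Bags: B1 = {1, 2, 3, 5}  B2 = {1, 2, 5, 7}  B3 = {2, 5, 6, 7}  B4 = {1, 2, 3, 8}  B5 = {2, 4, 5, 7}
Tree: B1–B2, B2–B3, B1–B4, B2–B5

Each bag holds 4 vertices, so the decomposition has width 3, which upper-bounds the treewidth. Conversely, {1, 2, 3, 8} is a clique of size 4, and the vertices of any clique must share a bag in every tree decomposition; so some bag has ≥ 4 vertices and tw(G) ≥ 3. Hence tw(G) = 3 exactly.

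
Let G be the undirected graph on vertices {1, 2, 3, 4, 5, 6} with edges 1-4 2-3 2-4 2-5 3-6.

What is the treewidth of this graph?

A width-1 tree decomposition is:
Bags: B1 = {2, 3}  B2 = {3, 6}  B3 = {2, 4}  B4 = {2, 5}  B5 = {1, 4}
Tree: B1–B2, B1–B3, B3–B4, B3–B5
The largest bag has 2 vertices, giving width 1; this decomposition certifies tw(G) ≤ 1. G has an edge, so its treewidth is at least 1. Therefore the treewidth is 1.

1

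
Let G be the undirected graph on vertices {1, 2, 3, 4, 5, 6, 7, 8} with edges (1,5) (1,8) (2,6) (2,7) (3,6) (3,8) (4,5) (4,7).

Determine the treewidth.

2

A width-2 tree decomposition is:
Bags: B1 = {2, 3, 6}  B2 = {2, 3, 7}  B3 = {3, 4, 7}  B4 = {3, 4, 5}  B5 = {1, 3, 5}  B6 = {1, 3, 8}
Tree: B1–B2, B2–B3, B3–B4, B4–B5, B5–B6
The largest bag has 3 vertices, giving width 2; this decomposition certifies tw(G) ≤ 2. For the lower bound, G contains the cycle 3–6–2–7–4–5–1–8–3, so G is not a forest; only forests have treewidth ≤ 1, hence tw(G) ≥ 2. The upper and lower bounds meet at 2, so that is the treewidth.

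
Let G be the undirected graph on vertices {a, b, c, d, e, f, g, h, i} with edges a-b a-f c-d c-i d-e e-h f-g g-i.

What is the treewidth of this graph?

1

A width-1 tree decomposition is:
Bags: B1 = {e, h}  B2 = {d, e}  B3 = {c, d}  B4 = {c, i}  B5 = {g, i}  B6 = {f, g}  B7 = {a, f}  B8 = {a, b}
Tree: B1–B2, B2–B3, B3–B4, B4–B5, B5–B6, B6–B7, B7–B8
Each bag holds 2 vertices, so the decomposition has width 1, which upper-bounds the treewidth. Since G has at least one edge (e.g. h–e), it is not an edgeless graph, so tw(G) ≥ 1. The upper and lower bounds meet at 1, so that is the treewidth.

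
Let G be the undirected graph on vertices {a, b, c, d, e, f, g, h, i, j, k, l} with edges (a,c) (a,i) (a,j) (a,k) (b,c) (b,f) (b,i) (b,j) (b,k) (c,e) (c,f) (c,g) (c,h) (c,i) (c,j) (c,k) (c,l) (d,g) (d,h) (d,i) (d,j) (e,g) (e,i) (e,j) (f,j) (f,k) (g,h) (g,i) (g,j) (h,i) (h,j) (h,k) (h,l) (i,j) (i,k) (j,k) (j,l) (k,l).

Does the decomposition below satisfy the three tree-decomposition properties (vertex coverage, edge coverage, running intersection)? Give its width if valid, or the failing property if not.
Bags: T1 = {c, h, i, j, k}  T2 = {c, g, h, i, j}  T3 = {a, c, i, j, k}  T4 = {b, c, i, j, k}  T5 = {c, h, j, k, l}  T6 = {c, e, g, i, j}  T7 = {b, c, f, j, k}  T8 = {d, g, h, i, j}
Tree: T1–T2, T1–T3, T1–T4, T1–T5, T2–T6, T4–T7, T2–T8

Yes; width 4.

Vertex coverage: the bags together contain {a, b, c, d, e, f, g, h, i, j, k, l}, the full vertex set. Edge coverage: each edge of G has both endpoints in at least one bag. Running intersection: for every vertex, the bags containing it form a connected subtree. All three properties hold, so this is a valid tree decomposition of width max|bag| − 1 = 4, and hence tw(G) ≤ 4.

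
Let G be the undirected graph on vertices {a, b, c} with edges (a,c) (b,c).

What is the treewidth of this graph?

A width-1 tree decomposition is:
Bags: B1 = {a, c}  B2 = {b, c}
Tree: B1–B2
Every bag has size at most 2, so the width is 2 − 1 = 1 and tw(G) ≤ 1. Any graph with an edge has treewidth ≥ 1, and G has the edge a–c. The upper and lower bounds meet at 1, so that is the treewidth.

1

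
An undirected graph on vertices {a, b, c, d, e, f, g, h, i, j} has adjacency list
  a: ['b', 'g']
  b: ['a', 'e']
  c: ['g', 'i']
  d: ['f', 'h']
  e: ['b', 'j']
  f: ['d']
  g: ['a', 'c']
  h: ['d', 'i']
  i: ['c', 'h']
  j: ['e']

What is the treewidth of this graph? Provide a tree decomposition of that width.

Every bag has size at most 2, so the width is 2 − 1 = 1 and tw(G) ≤ 1. Since G has at least one edge (e.g. j–e), it is not an edgeless graph, so tw(G) ≥ 1. Hence tw(G) = 1 exactly.

Treewidth 1.
One such decomposition:
Bags: B1 = {e, j}  B2 = {b, e}  B3 = {a, b}  B4 = {a, g}  B5 = {c, g}  B6 = {c, i}  B7 = {h, i}  B8 = {d, h}  B9 = {d, f}
Tree: B1–B2, B2–B3, B3–B4, B4–B5, B5–B6, B6–B7, B7–B8, B8–B9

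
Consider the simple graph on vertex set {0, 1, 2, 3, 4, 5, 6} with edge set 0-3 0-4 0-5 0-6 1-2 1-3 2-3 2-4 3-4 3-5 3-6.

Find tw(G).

A width-2 tree decomposition is:
Bags: B1 = {2, 3, 4}  B2 = {0, 3, 4}  B3 = {1, 2, 3}  B4 = {0, 3, 5}  B5 = {0, 3, 6}
Tree: B1–B2, B1–B3, B2–B4, B2–B5
Each bag holds 3 vertices, so the decomposition has width 2, which upper-bounds the treewidth. Conversely, {0, 3, 4} is a clique of size 3, and the vertices of any clique must share a bag in every tree decomposition; so some bag has ≥ 3 vertices and tw(G) ≥ 2. Therefore the treewidth is 2.

2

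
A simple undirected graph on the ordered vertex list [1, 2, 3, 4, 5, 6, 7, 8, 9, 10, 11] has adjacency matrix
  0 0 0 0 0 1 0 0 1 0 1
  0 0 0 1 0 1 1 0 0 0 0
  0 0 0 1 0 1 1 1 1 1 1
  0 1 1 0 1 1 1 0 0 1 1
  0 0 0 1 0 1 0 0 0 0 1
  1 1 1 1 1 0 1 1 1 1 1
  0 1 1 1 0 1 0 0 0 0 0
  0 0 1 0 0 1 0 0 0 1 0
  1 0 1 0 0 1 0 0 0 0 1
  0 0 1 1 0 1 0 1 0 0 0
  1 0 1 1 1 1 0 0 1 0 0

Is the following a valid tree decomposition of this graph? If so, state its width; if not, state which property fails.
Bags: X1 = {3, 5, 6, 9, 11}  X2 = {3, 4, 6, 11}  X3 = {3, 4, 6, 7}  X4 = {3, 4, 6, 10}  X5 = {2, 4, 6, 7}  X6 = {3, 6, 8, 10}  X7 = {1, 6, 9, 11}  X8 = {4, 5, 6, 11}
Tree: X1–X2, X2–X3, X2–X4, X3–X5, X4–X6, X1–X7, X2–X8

No — bags containing vertex 5 are not connected in the tree.

A tree decomposition must satisfy three properties: every vertex lies in some bag; for every edge, both endpoints lie together in some bag; and for every vertex, the bags containing it form a connected subtree. Here bags containing vertex 5 are not connected in the tree, so the decomposition is invalid.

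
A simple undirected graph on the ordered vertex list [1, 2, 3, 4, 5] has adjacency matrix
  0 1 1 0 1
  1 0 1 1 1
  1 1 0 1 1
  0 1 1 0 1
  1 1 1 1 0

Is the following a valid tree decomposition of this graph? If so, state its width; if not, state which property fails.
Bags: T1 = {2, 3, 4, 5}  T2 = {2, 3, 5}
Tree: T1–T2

No — vertex 1 appears in no bag.

A tree decomposition must satisfy three properties: every vertex lies in some bag; for every edge, both endpoints lie together in some bag; and for every vertex, the bags containing it form a connected subtree. Here vertex 1 appears in no bag, so the decomposition is invalid.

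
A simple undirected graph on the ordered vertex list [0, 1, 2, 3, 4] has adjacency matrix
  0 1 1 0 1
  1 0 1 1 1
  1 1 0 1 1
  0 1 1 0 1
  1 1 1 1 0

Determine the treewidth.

3

A width-3 tree decomposition is:
Bags: B1 = {0, 1, 2, 4}  B2 = {1, 2, 3, 4}
Tree: B1–B2
Every bag has size at most 4, so the width is 4 − 1 = 3 and tw(G) ≤ 3. On the other hand G contains the 4-clique {0, 1, 2, 4}. A clique must lie in a single bag of any decomposition, so no decomposition can have width below 3. Hence tw(G) = 3 exactly.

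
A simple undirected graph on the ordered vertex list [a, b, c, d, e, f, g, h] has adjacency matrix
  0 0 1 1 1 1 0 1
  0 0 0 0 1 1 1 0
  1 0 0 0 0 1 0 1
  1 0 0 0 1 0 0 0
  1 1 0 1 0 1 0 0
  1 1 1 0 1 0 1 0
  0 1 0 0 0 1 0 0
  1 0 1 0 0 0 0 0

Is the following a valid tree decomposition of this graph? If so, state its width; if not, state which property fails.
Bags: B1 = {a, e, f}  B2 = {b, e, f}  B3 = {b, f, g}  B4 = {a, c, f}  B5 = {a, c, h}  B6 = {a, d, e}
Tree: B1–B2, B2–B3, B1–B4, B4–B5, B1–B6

Vertex coverage: the bags together contain {a, b, c, d, e, f, g, h}, the full vertex set. Edge coverage: each edge of G has both endpoints in at least one bag. Running intersection: for every vertex, the bags containing it form a connected subtree. All three properties hold, so this is a valid tree decomposition of width max|bag| − 1 = 2, and hence tw(G) ≤ 2.

Yes; width 2.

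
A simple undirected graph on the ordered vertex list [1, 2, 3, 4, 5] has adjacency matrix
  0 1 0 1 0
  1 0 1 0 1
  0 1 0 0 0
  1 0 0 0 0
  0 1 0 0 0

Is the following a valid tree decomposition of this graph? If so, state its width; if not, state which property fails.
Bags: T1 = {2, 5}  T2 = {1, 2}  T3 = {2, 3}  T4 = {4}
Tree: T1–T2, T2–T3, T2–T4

A tree decomposition must satisfy three properties: every vertex lies in some bag; for every edge, both endpoints lie together in some bag; and for every vertex, the bags containing it form a connected subtree. Here edge (1,4) lies in no bag, so the decomposition is invalid.

No — edge (1,4) lies in no bag.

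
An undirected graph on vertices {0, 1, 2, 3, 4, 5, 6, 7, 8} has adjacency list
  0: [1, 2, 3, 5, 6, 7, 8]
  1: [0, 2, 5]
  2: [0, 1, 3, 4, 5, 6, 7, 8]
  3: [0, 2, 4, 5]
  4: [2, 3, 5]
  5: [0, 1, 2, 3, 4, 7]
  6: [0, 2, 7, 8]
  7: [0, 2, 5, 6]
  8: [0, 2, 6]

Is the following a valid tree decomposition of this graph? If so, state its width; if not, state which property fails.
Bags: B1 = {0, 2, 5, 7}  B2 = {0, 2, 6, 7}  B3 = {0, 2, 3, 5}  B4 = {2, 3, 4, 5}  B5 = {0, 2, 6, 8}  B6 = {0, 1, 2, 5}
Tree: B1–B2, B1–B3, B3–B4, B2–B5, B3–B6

Yes; width 3.

Checking the three conditions: (i) the bags cover all of {0, 1, 2, 3, 4, 5, 6, 7, 8}; (ii) for each edge, some bag contains both endpoints; (iii) the bags containing any fixed vertex form a subtree. All hold, so the decomposition is valid with width 4 − 1 = 3.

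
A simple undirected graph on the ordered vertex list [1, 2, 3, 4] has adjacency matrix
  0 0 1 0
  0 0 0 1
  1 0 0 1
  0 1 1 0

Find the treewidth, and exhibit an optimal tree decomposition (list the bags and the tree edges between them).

Treewidth 1.
Bags: B1 = {2, 4}  B2 = {3, 4}  B3 = {1, 3}
Tree: B1–B2, B2–B3

The largest bag has 2 vertices, giving width 1; this decomposition certifies tw(G) ≤ 1. Since G has at least one edge (e.g. 2–4), it is not an edgeless graph, so tw(G) ≥ 1. Hence tw(G) = 1 exactly.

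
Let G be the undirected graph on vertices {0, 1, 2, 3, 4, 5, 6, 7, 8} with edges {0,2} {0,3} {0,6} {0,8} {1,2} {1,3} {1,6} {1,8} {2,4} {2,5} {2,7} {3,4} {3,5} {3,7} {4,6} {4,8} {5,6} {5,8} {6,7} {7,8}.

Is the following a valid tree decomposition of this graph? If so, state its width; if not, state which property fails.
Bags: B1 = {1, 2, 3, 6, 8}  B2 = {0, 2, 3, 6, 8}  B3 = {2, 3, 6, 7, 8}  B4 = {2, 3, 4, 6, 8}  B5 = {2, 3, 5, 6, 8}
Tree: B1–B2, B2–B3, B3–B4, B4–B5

Checking the three conditions: (i) the bags cover all of {0, 1, 2, 3, 4, 5, 6, 7, 8}; (ii) for each edge, some bag contains both endpoints; (iii) the bags containing any fixed vertex form a subtree. All hold, so the decomposition is valid with width 5 − 1 = 4.

Yes; width 4.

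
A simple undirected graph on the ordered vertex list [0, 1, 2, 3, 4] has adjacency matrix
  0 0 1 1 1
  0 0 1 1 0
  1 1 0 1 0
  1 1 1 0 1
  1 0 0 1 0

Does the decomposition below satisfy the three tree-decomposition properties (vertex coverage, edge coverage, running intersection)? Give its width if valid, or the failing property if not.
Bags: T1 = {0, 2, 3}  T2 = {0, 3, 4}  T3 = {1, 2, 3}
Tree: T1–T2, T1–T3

Yes; width 2.

Checking the three conditions: (i) the bags cover all of {0, 1, 2, 3, 4}; (ii) for each edge, some bag contains both endpoints; (iii) the bags containing any fixed vertex form a subtree. All hold, so the decomposition is valid with width 3 − 1 = 2.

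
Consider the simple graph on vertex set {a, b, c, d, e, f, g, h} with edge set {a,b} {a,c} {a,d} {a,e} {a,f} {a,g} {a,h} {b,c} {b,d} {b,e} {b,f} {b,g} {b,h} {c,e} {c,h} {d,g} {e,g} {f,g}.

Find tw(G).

3

A width-3 tree decomposition is:
Bags: B1 = {a, b, e, g}  B2 = {a, b, d, g}  B3 = {a, b, c, e}  B4 = {a, b, c, h}  B5 = {a, b, f, g}
Tree: B1–B2, B1–B3, B3–B4, B2–B5
Every bag has size at most 4, so the width is 4 − 1 = 3 and tw(G) ≤ 3. On the other hand G contains the 4-clique {a, b, d, g}. A clique must lie in a single bag of any decomposition, so no decomposition can have width below 3. Therefore the treewidth is 3.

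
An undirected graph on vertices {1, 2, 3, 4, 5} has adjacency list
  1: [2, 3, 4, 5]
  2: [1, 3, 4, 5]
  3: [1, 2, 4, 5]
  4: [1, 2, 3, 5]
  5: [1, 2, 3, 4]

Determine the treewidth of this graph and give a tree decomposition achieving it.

A single bag containing all 5 vertices is trivially a valid decomposition of width 4. For the lower bound, the 5 vertices {1, 2, 3, 4, 5} are pairwise adjacent, and any tree decomposition puts a clique entirely inside one bag — forcing width ≥ 4. Combining the bounds, tw(G) = 4.

Treewidth 4.
Bags: B1 = {1, 2, 3, 4, 5}
Tree: (single bag)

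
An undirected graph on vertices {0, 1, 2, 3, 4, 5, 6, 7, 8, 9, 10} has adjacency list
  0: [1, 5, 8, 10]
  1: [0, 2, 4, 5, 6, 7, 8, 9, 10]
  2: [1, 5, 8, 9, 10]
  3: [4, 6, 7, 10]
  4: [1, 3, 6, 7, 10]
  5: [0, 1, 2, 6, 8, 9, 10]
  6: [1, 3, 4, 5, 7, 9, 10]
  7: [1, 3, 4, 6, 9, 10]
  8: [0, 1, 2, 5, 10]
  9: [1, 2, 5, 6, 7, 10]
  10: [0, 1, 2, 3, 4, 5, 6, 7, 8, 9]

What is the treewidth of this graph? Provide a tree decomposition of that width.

Every bag has size at most 5, so the width is 5 − 1 = 4 and tw(G) ≤ 4. On the other hand G contains the 5-clique {1, 4, 6, 7, 10}. A clique must lie in a single bag of any decomposition, so no decomposition can have width below 4. Hence tw(G) = 4 exactly.

Treewidth 4.
One such decomposition:
Bags: B1 = {1, 5, 6, 9, 10}  B2 = {1, 6, 7, 9, 10}  B3 = {1, 2, 5, 9, 10}  B4 = {1, 4, 6, 7, 10}  B5 = {1, 2, 5, 8, 10}  B6 = {3, 4, 6, 7, 10}  B7 = {0, 1, 5, 8, 10}
Tree: B1–B2, B1–B3, B2–B4, B3–B5, B4–B6, B5–B7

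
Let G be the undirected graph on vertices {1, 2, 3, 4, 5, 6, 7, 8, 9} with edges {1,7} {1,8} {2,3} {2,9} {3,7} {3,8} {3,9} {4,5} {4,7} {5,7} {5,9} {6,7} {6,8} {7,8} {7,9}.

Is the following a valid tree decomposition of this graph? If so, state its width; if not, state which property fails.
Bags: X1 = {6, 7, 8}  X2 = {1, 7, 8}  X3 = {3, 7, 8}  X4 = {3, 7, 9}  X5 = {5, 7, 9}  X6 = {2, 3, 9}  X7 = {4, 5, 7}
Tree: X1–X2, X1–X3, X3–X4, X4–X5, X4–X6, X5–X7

Yes; width 2.

Checking the three conditions: (i) the bags cover all of {1, 2, 3, 4, 5, 6, 7, 8, 9}; (ii) for each edge, some bag contains both endpoints; (iii) the bags containing any fixed vertex form a subtree. All hold, so the decomposition is valid with width 3 − 1 = 2.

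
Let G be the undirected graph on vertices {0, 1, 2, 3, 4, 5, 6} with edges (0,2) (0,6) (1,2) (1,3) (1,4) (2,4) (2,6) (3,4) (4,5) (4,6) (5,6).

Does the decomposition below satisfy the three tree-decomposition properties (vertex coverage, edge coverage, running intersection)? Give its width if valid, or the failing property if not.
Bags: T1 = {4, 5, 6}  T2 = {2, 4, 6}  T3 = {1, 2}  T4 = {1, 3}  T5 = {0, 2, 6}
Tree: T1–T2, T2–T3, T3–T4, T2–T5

No — edge (4,1) lies in no bag.

A tree decomposition must satisfy three properties: every vertex lies in some bag; for every edge, both endpoints lie together in some bag; and for every vertex, the bags containing it form a connected subtree. Here edge (4,1) lies in no bag, so the decomposition is invalid.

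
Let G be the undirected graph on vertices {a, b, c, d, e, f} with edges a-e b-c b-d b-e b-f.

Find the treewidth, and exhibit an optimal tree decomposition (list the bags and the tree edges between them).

Treewidth 1.
One such decomposition:
Bags: B1 = {b, f}  B2 = {b, e}  B3 = {b, c}  B4 = {a, e}  B5 = {b, d}
Tree: B1–B2, B1–B3, B2–B4, B2–B5

Each bag holds 2 vertices, so the decomposition has width 1, which upper-bounds the treewidth. Any graph with an edge has treewidth ≥ 1, and G has the edge b–f. The upper and lower bounds meet at 1, so that is the treewidth.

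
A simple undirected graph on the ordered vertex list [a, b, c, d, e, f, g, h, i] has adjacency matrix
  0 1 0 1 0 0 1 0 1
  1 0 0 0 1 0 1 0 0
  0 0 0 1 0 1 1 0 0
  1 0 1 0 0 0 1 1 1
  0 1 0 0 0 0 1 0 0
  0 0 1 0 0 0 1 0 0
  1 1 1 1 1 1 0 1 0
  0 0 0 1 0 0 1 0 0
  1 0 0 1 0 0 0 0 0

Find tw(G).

A width-2 tree decomposition is:
Bags: B1 = {d, g, h}  B2 = {a, d, g}  B3 = {a, d, i}  B4 = {a, b, g}  B5 = {c, d, g}  B6 = {b, e, g}  B7 = {c, f, g}
Tree: B1–B2, B2–B3, B2–B4, B2–B5, B4–B6, B5–B7
Every bag has size at most 3, so the width is 3 − 1 = 2 and tw(G) ≤ 2. For the lower bound, the 3 vertices {d, g, h} are pairwise adjacent, and any tree decomposition puts a clique entirely inside one bag — forcing width ≥ 2. Therefore the treewidth is 2.

2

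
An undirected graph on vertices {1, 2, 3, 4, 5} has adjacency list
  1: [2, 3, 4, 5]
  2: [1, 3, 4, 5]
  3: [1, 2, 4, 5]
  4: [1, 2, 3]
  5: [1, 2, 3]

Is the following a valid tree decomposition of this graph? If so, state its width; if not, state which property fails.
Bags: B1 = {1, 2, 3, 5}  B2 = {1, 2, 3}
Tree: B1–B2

No — vertex 4 appears in no bag.

A tree decomposition must satisfy three properties: every vertex lies in some bag; for every edge, both endpoints lie together in some bag; and for every vertex, the bags containing it form a connected subtree. Here vertex 4 appears in no bag, so the decomposition is invalid.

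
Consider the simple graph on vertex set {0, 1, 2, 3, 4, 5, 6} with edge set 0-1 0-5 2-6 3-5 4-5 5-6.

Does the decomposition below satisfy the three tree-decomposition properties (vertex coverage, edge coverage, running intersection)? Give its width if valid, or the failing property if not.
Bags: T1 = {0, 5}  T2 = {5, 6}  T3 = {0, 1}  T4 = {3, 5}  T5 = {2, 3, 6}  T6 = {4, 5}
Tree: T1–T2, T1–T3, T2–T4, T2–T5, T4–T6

No — bags containing vertex 3 are not connected in the tree.

A tree decomposition must satisfy three properties: every vertex lies in some bag; for every edge, both endpoints lie together in some bag; and for every vertex, the bags containing it form a connected subtree. Here bags containing vertex 3 are not connected in the tree, so the decomposition is invalid.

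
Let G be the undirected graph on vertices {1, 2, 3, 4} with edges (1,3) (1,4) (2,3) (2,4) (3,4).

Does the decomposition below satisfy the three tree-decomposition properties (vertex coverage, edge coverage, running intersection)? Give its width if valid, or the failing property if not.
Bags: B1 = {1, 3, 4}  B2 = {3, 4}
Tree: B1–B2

No — vertex 2 appears in no bag.

A tree decomposition must satisfy three properties: every vertex lies in some bag; for every edge, both endpoints lie together in some bag; and for every vertex, the bags containing it form a connected subtree. Here vertex 2 appears in no bag, so the decomposition is invalid.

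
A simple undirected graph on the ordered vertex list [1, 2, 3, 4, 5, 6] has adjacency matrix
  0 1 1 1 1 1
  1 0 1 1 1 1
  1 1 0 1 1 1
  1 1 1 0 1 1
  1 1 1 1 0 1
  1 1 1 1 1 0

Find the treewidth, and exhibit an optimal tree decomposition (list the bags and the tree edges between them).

Treewidth 5.
One optimal decomposition is:
Bags: B1 = {1, 2, 3, 4, 5, 6}
Tree: (single bag)

A single bag containing all 6 vertices is trivially a valid decomposition of width 5. On the other hand G contains the 6-clique {1, 2, 3, 4, 5, 6}. A clique must lie in a single bag of any decomposition, so no decomposition can have width below 5. Hence tw(G) = 5 exactly.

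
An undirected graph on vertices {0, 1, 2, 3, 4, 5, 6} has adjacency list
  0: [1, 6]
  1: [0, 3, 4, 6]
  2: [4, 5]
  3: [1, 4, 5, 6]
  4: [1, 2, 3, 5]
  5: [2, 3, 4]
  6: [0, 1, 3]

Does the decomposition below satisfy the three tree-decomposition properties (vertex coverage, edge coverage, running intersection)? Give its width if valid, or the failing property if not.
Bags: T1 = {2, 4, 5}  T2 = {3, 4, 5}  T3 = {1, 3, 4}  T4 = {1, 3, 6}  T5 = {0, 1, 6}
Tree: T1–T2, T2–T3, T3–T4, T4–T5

Vertex coverage: the bags together contain {0, 1, 2, 3, 4, 5, 6}, the full vertex set. Edge coverage: each edge of G has both endpoints in at least one bag. Running intersection: for every vertex, the bags containing it form a connected subtree. All three properties hold, so this is a valid tree decomposition of width max|bag| − 1 = 2, and hence tw(G) ≤ 2.

Yes; width 2.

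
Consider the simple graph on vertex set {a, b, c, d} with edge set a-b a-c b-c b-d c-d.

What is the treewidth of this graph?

2

A width-2 tree decomposition is:
Bags: B1 = {b, c, d}  B2 = {a, b, c}
Tree: B1–B2
Every bag has size at most 3, so the width is 3 − 1 = 2 and tw(G) ≤ 2. Conversely, {b, c, d} is a clique of size 3, and the vertices of any clique must share a bag in every tree decomposition; so some bag has ≥ 3 vertices and tw(G) ≥ 2. Hence tw(G) = 2 exactly.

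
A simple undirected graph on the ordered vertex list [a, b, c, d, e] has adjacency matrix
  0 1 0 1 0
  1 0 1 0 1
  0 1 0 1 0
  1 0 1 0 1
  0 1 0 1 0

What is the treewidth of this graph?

2

A width-2 tree decomposition is:
Bags: B1 = {a, b, d}  B2 = {b, c, d}  B3 = {b, d, e}
Tree: B1–B2, B2–B3
Every bag has size at most 3, so the width is 3 − 1 = 2 and tw(G) ≤ 2. Since b–a–d–c–b is a cycle in G, G is not acyclic. Forests are exactly the graphs of treewidth ≤ 1, so tw(G) ≥ 2. Hence tw(G) = 2 exactly.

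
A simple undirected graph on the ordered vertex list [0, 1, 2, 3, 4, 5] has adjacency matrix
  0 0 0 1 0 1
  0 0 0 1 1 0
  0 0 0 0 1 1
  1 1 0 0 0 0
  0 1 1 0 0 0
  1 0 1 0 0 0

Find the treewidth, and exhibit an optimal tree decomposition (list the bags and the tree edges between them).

Treewidth 2.
Bags: B1 = {0, 2, 5}  B2 = {0, 2, 4}  B3 = {0, 1, 4}  B4 = {0, 1, 3}
Tree: B1–B2, B2–B3, B3–B4

Every bag has size at most 3, so the width is 3 − 1 = 2 and tw(G) ≤ 2. For the lower bound, G contains the cycle 0–5–2–4–1–3–0, so G is not a forest; only forests have treewidth ≤ 1, hence tw(G) ≥ 2. Hence tw(G) = 2 exactly.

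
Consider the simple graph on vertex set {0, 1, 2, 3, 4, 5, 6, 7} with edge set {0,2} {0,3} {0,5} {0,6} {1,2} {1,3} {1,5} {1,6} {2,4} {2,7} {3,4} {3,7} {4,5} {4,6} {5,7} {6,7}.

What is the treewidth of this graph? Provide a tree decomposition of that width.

Each bag holds 5 vertices, so the decomposition has width 4, which upper-bounds the treewidth. For the lower bound: the 5 vertex sets {0,6}, {1,5}, {2,7}, {3}, {4} are disjoint, each induces a connected subgraph, and every pair is joined by at least one edge of G. Contracting each set to a single vertex therefore yields K_{5} as a minor, and since treewidth is minor-monotone, tw(G) ≥ tw(K_{5}) = 4. Combining the bounds, tw(G) = 4.

Treewidth 4.
One optimal decomposition is:
Bags: B1 = {0, 2, 3, 5, 6}  B2 = {1, 2, 3, 5, 6}  B3 = {2, 3, 5, 6, 7}  B4 = {2, 3, 4, 5, 6}
Tree: B1–B2, B2–B3, B3–B4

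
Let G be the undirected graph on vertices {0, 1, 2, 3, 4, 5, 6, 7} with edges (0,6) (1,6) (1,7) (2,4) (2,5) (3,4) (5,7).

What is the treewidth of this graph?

A width-1 tree decomposition is:
Bags: B1 = {0, 6}  B2 = {1, 6}  B3 = {1, 7}  B4 = {5, 7}  B5 = {2, 5}  B6 = {2, 4}  B7 = {3, 4}
Tree: B1–B2, B2–B3, B3–B4, B4–B5, B5–B6, B6–B7
Every bag has size at most 2, so the width is 2 − 1 = 1 and tw(G) ≤ 1. Any graph with an edge has treewidth ≥ 1, and G has the edge 0–6. The upper and lower bounds meet at 1, so that is the treewidth.

1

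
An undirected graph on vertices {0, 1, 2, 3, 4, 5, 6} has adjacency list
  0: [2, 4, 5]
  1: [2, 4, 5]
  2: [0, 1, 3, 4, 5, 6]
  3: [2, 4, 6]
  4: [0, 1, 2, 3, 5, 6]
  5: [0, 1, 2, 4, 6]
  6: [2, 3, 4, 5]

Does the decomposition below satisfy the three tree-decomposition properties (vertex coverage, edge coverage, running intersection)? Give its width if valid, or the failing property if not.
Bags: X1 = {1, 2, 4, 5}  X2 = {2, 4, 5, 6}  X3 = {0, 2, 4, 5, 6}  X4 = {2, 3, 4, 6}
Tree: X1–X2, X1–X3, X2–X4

No — bags containing vertex 6 are not connected in the tree.

A tree decomposition must satisfy three properties: every vertex lies in some bag; for every edge, both endpoints lie together in some bag; and for every vertex, the bags containing it form a connected subtree. Here bags containing vertex 6 are not connected in the tree, so the decomposition is invalid.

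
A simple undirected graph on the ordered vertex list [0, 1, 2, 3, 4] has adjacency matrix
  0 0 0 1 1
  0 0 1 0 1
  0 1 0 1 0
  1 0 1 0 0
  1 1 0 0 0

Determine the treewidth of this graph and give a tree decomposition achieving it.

Treewidth 2.
Bags: B1 = {0, 1, 4}  B2 = {0, 1, 3}  B3 = {1, 2, 3}
Tree: B1–B2, B2–B3

The largest bag has 3 vertices, giving width 2; this decomposition certifies tw(G) ≤ 2. For the lower bound, G contains the cycle 1–4–0–3–2–1, so G is not a forest; only forests have treewidth ≤ 1, hence tw(G) ≥ 2. Combining the bounds, tw(G) = 2.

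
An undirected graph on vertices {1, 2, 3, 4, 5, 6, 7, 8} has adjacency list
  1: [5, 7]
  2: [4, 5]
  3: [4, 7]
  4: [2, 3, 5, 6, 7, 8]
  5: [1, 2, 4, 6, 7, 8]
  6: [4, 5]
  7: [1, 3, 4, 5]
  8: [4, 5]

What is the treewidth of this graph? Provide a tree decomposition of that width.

The largest bag has 3 vertices, giving width 2; this decomposition certifies tw(G) ≤ 2. On the other hand G contains the 3-clique {1, 5, 7}. A clique must lie in a single bag of any decomposition, so no decomposition can have width below 2. Combining the bounds, tw(G) = 2.

Treewidth 2.
One such decomposition:
Bags: B1 = {4, 5, 8}  B2 = {4, 5, 7}  B3 = {3, 4, 7}  B4 = {4, 5, 6}  B5 = {1, 5, 7}  B6 = {2, 4, 5}
Tree: B1–B2, B2–B3, B1–B4, B2–B5, B4–B6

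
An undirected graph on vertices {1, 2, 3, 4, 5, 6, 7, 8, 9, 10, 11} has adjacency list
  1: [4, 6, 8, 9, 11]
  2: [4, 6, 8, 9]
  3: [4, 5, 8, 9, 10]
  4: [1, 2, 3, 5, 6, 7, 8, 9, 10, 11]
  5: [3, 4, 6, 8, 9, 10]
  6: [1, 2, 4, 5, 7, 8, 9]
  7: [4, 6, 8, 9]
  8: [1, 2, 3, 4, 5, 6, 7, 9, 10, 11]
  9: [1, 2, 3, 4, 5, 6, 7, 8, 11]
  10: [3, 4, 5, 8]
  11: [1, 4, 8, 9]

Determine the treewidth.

A width-4 tree decomposition is:
Bags: B1 = {1, 4, 6, 8, 9}  B2 = {4, 6, 7, 8, 9}  B3 = {4, 5, 6, 8, 9}  B4 = {3, 4, 5, 8, 9}  B5 = {1, 4, 8, 9, 11}  B6 = {3, 4, 5, 8, 10}  B7 = {2, 4, 6, 8, 9}
Tree: B1–B2, B2–B3, B3–B4, B1–B5, B4–B6, B2–B7
Each bag holds 5 vertices, so the decomposition has width 4, which upper-bounds the treewidth. On the other hand G contains the 5-clique {1, 4, 8, 9, 11}. A clique must lie in a single bag of any decomposition, so no decomposition can have width below 4. The upper and lower bounds meet at 4, so that is the treewidth.

4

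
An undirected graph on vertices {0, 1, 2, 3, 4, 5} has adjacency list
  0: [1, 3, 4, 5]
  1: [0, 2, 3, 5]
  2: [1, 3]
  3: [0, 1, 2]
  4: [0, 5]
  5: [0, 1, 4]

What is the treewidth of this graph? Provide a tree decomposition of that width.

Each bag holds 3 vertices, so the decomposition has width 2, which upper-bounds the treewidth. Conversely, {0, 1, 3} is a clique of size 3, and the vertices of any clique must share a bag in every tree decomposition; so some bag has ≥ 3 vertices and tw(G) ≥ 2. Therefore the treewidth is 2.

Treewidth 2.
One optimal decomposition is:
Bags: B1 = {0, 4, 5}  B2 = {0, 1, 5}  B3 = {0, 1, 3}  B4 = {1, 2, 3}
Tree: B1–B2, B2–B3, B3–B4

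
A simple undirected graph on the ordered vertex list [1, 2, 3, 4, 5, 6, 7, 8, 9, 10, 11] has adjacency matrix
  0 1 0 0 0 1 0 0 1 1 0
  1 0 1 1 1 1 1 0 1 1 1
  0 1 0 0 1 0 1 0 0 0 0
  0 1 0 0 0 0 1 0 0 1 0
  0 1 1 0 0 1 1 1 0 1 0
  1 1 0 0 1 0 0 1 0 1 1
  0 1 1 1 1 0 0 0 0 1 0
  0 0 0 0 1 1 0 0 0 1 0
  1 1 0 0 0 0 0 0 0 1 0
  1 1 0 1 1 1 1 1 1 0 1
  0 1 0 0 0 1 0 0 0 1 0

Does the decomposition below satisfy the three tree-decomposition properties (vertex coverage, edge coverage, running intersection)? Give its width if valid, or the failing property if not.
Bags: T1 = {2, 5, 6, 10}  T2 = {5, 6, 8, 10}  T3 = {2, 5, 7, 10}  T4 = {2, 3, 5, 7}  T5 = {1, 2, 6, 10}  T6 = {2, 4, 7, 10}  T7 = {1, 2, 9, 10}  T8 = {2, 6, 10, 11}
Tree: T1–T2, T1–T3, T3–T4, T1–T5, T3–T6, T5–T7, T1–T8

Yes; width 3.

Every vertex of G appears in some bag (union = {1, 2, 3, 4, 5, 6, 7, 8, 9, 10, 11}); every edge is covered by a bag; and for each vertex v the set of bags containing v is connected in the bag tree. The decomposition is therefore valid. The largest bag has 4 vertices, so the width is 3.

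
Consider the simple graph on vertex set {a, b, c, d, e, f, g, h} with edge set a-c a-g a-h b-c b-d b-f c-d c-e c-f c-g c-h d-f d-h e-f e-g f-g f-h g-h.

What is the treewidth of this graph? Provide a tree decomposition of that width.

Treewidth 3.
Bags: B1 = {c, f, g, h}  B2 = {c, d, f, h}  B3 = {c, e, f, g}  B4 = {b, c, d, f}  B5 = {a, c, g, h}
Tree: B1–B2, B1–B3, B2–B4, B1–B5

Each bag holds 4 vertices, so the decomposition has width 3, which upper-bounds the treewidth. On the other hand G contains the 4-clique {a, c, g, h}. A clique must lie in a single bag of any decomposition, so no decomposition can have width below 3. Combining the bounds, tw(G) = 3.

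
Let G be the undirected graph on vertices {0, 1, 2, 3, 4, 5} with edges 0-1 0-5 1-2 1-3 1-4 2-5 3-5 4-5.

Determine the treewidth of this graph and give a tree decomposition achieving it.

Treewidth 2.
One such decomposition:
Bags: B1 = {1, 4, 5}  B2 = {1, 2, 5}  B3 = {0, 1, 5}  B4 = {1, 3, 5}
Tree: B1–B2, B2–B3, B3–B4

Every bag has size at most 3, so the width is 3 − 1 = 2 and tw(G) ≤ 2. The edges 1–4–5–2–1 form a cycle, so G is not a tree and its treewidth is at least 2. Hence tw(G) = 2 exactly.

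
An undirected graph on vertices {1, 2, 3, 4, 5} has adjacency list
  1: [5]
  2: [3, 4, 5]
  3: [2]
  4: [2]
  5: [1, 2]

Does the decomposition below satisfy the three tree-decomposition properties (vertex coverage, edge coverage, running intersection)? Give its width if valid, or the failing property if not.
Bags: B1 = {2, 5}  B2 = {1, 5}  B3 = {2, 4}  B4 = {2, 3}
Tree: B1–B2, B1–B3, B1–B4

Yes; width 1.

Every vertex of G appears in some bag (union = {1, 2, 3, 4, 5}); every edge is covered by a bag; and for each vertex v the set of bags containing v is connected in the bag tree. The decomposition is therefore valid. The largest bag has 2 vertices, so the width is 1.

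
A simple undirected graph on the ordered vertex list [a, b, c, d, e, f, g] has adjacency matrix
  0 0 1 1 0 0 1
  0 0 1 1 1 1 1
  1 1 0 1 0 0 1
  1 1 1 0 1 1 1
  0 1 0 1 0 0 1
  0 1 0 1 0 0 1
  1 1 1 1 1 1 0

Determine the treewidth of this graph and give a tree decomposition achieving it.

Every bag has size at most 4, so the width is 4 − 1 = 3 and tw(G) ≤ 3. On the other hand G contains the 4-clique {a, c, d, g}. A clique must lie in a single bag of any decomposition, so no decomposition can have width below 3. Therefore the treewidth is 3.

Treewidth 3.
Bags: B1 = {b, d, f, g}  B2 = {b, d, e, g}  B3 = {b, c, d, g}  B4 = {a, c, d, g}
Tree: B1–B2, B2–B3, B3–B4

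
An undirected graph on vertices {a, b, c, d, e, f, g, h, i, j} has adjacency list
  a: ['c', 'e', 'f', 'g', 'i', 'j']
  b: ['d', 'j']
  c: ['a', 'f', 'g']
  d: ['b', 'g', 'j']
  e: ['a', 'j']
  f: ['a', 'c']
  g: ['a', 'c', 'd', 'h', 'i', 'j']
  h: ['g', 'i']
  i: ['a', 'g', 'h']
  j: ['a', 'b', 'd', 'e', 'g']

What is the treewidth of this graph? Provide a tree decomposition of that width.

Every bag has size at most 3, so the width is 3 − 1 = 2 and tw(G) ≤ 2. Conversely, {d, g, j} is a clique of size 3, and the vertices of any clique must share a bag in every tree decomposition; so some bag has ≥ 3 vertices and tw(G) ≥ 2. Combining the bounds, tw(G) = 2.

Treewidth 2.
One optimal decomposition is:
Bags: B1 = {a, g, i}  B2 = {a, g, j}  B3 = {a, c, g}  B4 = {a, e, j}  B5 = {d, g, j}  B6 = {g, h, i}  B7 = {a, c, f}  B8 = {b, d, j}
Tree: B1–B2, B1–B3, B2–B4, B2–B5, B1–B6, B3–B7, B5–B8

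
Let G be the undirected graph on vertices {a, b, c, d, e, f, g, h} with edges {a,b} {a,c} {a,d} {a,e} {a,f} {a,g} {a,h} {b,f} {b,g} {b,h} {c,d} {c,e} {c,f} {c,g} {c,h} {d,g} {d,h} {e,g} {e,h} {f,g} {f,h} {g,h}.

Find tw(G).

A width-4 tree decomposition is:
Bags: B1 = {a, c, f, g, h}  B2 = {a, c, d, g, h}  B3 = {a, c, e, g, h}  B4 = {a, b, f, g, h}
Tree: B1–B2, B1–B3, B1–B4
The largest bag has 5 vertices, giving width 4; this decomposition certifies tw(G) ≤ 4. On the other hand G contains the 5-clique {a, c, d, g, h}. A clique must lie in a single bag of any decomposition, so no decomposition can have width below 4. The upper and lower bounds meet at 4, so that is the treewidth.

4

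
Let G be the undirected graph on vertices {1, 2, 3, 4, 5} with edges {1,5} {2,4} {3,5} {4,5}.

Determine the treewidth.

A width-1 tree decomposition is:
Bags: B1 = {1, 5}  B2 = {3, 5}  B3 = {4, 5}  B4 = {2, 4}
Tree: B1–B2, B2–B3, B3–B4
Every bag has size at most 2, so the width is 2 − 1 = 1 and tw(G) ≤ 1. G has an edge, so its treewidth is at least 1. Hence tw(G) = 1 exactly.

1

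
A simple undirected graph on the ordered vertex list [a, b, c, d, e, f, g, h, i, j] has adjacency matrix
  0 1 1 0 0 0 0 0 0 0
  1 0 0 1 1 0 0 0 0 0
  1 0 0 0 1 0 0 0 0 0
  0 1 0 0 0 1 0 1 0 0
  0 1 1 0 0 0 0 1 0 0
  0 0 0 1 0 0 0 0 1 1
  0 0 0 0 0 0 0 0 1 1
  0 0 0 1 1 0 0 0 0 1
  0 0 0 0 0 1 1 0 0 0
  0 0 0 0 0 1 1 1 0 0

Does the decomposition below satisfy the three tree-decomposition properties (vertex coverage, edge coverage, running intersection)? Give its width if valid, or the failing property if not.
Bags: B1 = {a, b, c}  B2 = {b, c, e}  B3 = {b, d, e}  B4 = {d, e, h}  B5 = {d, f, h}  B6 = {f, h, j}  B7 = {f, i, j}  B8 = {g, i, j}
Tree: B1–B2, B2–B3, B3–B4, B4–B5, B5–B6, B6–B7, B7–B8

Yes; width 2.

Every vertex of G appears in some bag (union = {a, b, c, d, e, f, g, h, i, j}); every edge is covered by a bag; and for each vertex v the set of bags containing v is connected in the bag tree. The decomposition is therefore valid. The largest bag has 3 vertices, so the width is 2.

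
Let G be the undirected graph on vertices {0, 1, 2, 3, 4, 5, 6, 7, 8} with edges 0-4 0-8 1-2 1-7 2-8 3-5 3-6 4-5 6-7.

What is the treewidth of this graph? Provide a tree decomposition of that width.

Treewidth 2.
One such decomposition:
Bags: B1 = {3, 5, 6}  B2 = {4, 5, 6}  B3 = {0, 4, 6}  B4 = {0, 6, 8}  B5 = {2, 6, 8}  B6 = {1, 2, 6}  B7 = {1, 6, 7}
Tree: B1–B2, B2–B3, B3–B4, B4–B5, B5–B6, B6–B7

Each bag holds 3 vertices, so the decomposition has width 2, which upper-bounds the treewidth. The edges 6–3–5–4–0–8–2–1–7–6 form a cycle, so G is not a tree and its treewidth is at least 2. Combining the bounds, tw(G) = 2.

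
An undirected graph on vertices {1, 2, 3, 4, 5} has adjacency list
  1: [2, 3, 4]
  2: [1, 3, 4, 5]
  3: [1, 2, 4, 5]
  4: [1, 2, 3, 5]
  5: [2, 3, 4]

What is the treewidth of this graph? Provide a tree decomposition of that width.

Treewidth 3.
One optimal decomposition is:
Bags: B1 = {2, 3, 4, 5}  B2 = {1, 2, 3, 4}
Tree: B1–B2

Every bag has size at most 4, so the width is 4 − 1 = 3 and tw(G) ≤ 3. On the other hand G contains the 4-clique {1, 2, 3, 4}. A clique must lie in a single bag of any decomposition, so no decomposition can have width below 3. Therefore the treewidth is 3.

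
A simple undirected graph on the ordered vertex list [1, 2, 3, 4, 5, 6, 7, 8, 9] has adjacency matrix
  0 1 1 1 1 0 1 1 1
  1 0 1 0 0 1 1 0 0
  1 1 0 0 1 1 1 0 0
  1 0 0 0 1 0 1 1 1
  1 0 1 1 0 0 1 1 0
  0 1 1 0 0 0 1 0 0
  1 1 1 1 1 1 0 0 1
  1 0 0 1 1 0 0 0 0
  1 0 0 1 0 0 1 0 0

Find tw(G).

A width-3 tree decomposition is:
Bags: B1 = {1, 3, 5, 7}  B2 = {1, 4, 5, 7}  B3 = {1, 2, 3, 7}  B4 = {1, 4, 5, 8}  B5 = {1, 4, 7, 9}  B6 = {2, 3, 6, 7}
Tree: B1–B2, B1–B3, B2–B4, B2–B5, B3–B6
Each bag holds 4 vertices, so the decomposition has width 3, which upper-bounds the treewidth. On the other hand G contains the 4-clique {1, 4, 5, 8}. A clique must lie in a single bag of any decomposition, so no decomposition can have width below 3. Combining the bounds, tw(G) = 3.

3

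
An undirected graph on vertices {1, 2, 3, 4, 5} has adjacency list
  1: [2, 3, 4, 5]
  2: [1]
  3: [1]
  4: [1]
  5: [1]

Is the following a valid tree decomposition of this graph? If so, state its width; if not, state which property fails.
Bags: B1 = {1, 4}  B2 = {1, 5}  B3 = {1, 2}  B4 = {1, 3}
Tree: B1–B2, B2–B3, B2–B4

Yes; width 1.

Checking the three conditions: (i) the bags cover all of {1, 2, 3, 4, 5}; (ii) for each edge, some bag contains both endpoints; (iii) the bags containing any fixed vertex form a subtree. All hold, so the decomposition is valid with width 2 − 1 = 1.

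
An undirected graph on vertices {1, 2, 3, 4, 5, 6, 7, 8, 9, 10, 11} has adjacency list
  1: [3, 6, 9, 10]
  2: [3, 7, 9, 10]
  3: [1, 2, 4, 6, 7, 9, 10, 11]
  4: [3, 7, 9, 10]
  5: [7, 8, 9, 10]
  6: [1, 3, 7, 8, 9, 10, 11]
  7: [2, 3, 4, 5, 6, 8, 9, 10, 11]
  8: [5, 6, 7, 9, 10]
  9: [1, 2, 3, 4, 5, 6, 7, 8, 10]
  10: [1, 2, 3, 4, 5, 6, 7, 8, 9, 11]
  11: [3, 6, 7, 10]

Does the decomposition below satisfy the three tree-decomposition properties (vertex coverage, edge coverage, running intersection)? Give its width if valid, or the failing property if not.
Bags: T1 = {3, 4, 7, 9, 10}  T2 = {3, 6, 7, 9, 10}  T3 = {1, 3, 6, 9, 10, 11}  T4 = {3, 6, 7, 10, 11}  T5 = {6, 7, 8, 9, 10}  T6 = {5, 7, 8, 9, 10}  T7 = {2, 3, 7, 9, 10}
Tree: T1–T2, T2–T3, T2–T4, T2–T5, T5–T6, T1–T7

A tree decomposition must satisfy three properties: every vertex lies in some bag; for every edge, both endpoints lie together in some bag; and for every vertex, the bags containing it form a connected subtree. Here bags containing vertex 11 are not connected in the tree, so the decomposition is invalid.

No — bags containing vertex 11 are not connected in the tree.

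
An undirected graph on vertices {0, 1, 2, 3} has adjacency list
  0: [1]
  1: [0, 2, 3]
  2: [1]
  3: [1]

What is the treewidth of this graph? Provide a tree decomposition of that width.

Treewidth 1.
Bags: B1 = {1, 2}  B2 = {1, 3}  B3 = {0, 1}
Tree: B1–B2, B2–B3

Each bag holds 2 vertices, so the decomposition has width 1, which upper-bounds the treewidth. Any graph with an edge has treewidth ≥ 1, and G has the edge 1–2. Combining the bounds, tw(G) = 1.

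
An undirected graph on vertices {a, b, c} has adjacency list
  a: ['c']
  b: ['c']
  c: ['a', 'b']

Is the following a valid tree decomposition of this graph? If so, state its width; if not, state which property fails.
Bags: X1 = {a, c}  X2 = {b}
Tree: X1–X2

A tree decomposition must satisfy three properties: every vertex lies in some bag; for every edge, both endpoints lie together in some bag; and for every vertex, the bags containing it form a connected subtree. Here edge (c,b) lies in no bag, so the decomposition is invalid.

No — edge (c,b) lies in no bag.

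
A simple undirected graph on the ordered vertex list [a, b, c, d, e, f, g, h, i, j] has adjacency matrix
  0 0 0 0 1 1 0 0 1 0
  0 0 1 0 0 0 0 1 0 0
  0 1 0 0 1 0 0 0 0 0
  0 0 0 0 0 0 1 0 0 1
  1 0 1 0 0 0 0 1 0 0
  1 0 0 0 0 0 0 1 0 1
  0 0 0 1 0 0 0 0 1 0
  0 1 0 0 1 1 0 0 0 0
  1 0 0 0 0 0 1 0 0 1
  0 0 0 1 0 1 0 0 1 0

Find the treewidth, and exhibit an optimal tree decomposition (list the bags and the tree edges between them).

Every bag has size at most 3, so the width is 3 − 1 = 2 and tw(G) ≤ 2. For the lower bound, G contains the cycle g–d–j–i–g, so G is not a forest; only forests have treewidth ≤ 1, hence tw(G) ≥ 2. The upper and lower bounds meet at 2, so that is the treewidth.

Treewidth 2.
One optimal decomposition is:
Bags: B1 = {d, g, i}  B2 = {d, i, j}  B3 = {a, i, j}  B4 = {a, f, j}  B5 = {a, e, f}  B6 = {e, f, h}  B7 = {c, e, h}  B8 = {b, c, h}
Tree: B1–B2, B2–B3, B3–B4, B4–B5, B5–B6, B6–B7, B7–B8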